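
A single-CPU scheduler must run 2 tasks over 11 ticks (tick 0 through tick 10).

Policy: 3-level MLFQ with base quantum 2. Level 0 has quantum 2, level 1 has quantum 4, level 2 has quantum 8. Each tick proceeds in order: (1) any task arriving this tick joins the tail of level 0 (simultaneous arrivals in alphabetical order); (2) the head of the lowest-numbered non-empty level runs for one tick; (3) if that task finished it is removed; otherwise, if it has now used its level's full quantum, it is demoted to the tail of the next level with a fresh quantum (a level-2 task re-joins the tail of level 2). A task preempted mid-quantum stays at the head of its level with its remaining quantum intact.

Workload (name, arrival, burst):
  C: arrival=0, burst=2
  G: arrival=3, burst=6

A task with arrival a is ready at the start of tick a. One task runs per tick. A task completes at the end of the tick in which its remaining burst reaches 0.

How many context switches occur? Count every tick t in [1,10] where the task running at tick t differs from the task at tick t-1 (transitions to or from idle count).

context switches = 3

t=0: L0/L1/L2 = C/-/- → run C
t=1: L0/L1/L2 = C/-/- → run C
t=2: (idle)
t=3: L0/L1/L2 = G/-/- → run G
t=4: L0/L1/L2 = G/-/- → run G
t=5: L0/L1/L2 = -/G/- → run G
t=6: L0/L1/L2 = -/G/- → run G
t=7: L0/L1/L2 = -/G/- → run G
t=8: L0/L1/L2 = -/G/- → run G
t=9: (idle)
t=10: (idle)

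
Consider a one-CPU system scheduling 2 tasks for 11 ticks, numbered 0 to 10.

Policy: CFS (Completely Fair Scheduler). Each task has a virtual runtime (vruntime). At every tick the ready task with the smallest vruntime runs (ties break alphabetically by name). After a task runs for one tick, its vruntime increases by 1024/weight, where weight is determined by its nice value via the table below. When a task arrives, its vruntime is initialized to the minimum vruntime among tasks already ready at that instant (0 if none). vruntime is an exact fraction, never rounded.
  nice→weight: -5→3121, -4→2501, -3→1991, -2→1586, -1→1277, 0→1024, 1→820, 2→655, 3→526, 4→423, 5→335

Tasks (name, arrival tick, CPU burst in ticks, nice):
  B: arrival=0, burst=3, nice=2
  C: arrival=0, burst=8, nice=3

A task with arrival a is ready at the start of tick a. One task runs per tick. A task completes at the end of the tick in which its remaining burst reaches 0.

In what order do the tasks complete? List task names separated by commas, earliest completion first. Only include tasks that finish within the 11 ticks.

completion order = B, C

t=0: vr[B=0 C=0] → run B
t=1: vr[B=1024/655 C=0] → run C
t=2: vr[B=1024/655 C=512/263] → run B
t=3: vr[B=2048/655 C=512/263] → run C
t=4: vr[B=2048/655 C=1024/263] → run B
t=5: vr[C=1024/263] → run C
t=6: vr[C=1536/263] → run C
t=7: vr[C=2048/263] → run C
t=8: vr[C=2560/263] → run C
t=9: vr[C=3072/263] → run C
t=10: vr[C=3584/263] → run C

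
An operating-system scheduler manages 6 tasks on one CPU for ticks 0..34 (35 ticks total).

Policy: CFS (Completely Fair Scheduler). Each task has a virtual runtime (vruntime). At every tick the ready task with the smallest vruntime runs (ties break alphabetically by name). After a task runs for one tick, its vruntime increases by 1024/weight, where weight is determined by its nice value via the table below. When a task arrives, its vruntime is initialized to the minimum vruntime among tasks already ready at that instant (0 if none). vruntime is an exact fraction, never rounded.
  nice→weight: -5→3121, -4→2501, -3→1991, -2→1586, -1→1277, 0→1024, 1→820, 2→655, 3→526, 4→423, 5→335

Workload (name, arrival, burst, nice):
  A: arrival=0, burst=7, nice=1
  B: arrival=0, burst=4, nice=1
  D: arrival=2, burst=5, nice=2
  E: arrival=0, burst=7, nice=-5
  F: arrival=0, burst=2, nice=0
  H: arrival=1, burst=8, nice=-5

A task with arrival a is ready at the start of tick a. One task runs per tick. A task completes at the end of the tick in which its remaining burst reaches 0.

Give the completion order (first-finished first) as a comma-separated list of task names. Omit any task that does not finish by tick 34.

t=0: vr[A=0 B=0 E=0 F=0] → run A
t=1: vr[A=256/205 B=0 E=0 F=0 H=0] → run B
t=2: vr[A=256/205 B=256/205 D=0 E=0 F=0 H=0] → run D
t=3: vr[A=256/205 B=256/205 D=1024/655 E=0 F=0 H=0] → run E
t=4: vr[A=256/205 B=256/205 D=1024/655 E=1024/3121 F=0 H=0] → run F
t=5: vr[A=256/205 B=256/205 D=1024/655 E=1024/3121 F=1 H=0] → run H
t=6: vr[A=256/205 B=256/205 D=1024/655 E=1024/3121 F=1 H=1024/3121] → run E
t=7: vr[A=256/205 B=256/205 D=1024/655 E=2048/3121 F=1 H=1024/3121] → run H
t=8: vr[A=256/205 B=256/205 D=1024/655 E=2048/3121 F=1 H=2048/3121] → run E
t=9: vr[A=256/205 B=256/205 D=1024/655 E=3072/3121 F=1 H=2048/3121] → run H
t=10: vr[A=256/205 B=256/205 D=1024/655 E=3072/3121 F=1 H=3072/3121] → run E
t=11: vr[A=256/205 B=256/205 D=1024/655 E=4096/3121 F=1 H=3072/3121] → run H
t=12: vr[A=256/205 B=256/205 D=1024/655 E=4096/3121 F=1 H=4096/3121] → run F
t=13: vr[A=256/205 B=256/205 D=1024/655 E=4096/3121 H=4096/3121] → run A
t=14: vr[A=512/205 B=256/205 D=1024/655 E=4096/3121 H=4096/3121] → run B
t=15: vr[A=512/205 B=512/205 D=1024/655 E=4096/3121 H=4096/3121] → run E
t=16: vr[A=512/205 B=512/205 D=1024/655 E=5120/3121 H=4096/3121] → run H
t=17: vr[A=512/205 B=512/205 D=1024/655 E=5120/3121 H=5120/3121] → run D
t=18: vr[A=512/205 B=512/205 D=2048/655 E=5120/3121 H=5120/3121] → run E
t=19: vr[A=512/205 B=512/205 D=2048/655 E=6144/3121 H=5120/3121] → run H
t=20: vr[A=512/205 B=512/205 D=2048/655 E=6144/3121 H=6144/3121] → run E
t=21: vr[A=512/205 B=512/205 D=2048/655 H=6144/3121] → run H
t=22: vr[A=512/205 B=512/205 D=2048/655 H=7168/3121] → run H
t=23: vr[A=512/205 B=512/205 D=2048/655] → run A
t=24: vr[A=768/205 B=512/205 D=2048/655] → run B
t=25: vr[A=768/205 B=768/205 D=2048/655] → run D
t=26: vr[A=768/205 B=768/205 D=3072/655] → run A
t=27: vr[A=1024/205 B=768/205 D=3072/655] → run B
t=28: vr[A=1024/205 D=3072/655] → run D
t=29: vr[A=1024/205 D=4096/655] → run A
t=30: vr[A=256/41 D=4096/655] → run A
t=31: vr[A=1536/205 D=4096/655] → run D
t=32: vr[A=1536/205] → run A
t=33: (idle)
t=34: (idle)

completion order = F, E, H, B, D, A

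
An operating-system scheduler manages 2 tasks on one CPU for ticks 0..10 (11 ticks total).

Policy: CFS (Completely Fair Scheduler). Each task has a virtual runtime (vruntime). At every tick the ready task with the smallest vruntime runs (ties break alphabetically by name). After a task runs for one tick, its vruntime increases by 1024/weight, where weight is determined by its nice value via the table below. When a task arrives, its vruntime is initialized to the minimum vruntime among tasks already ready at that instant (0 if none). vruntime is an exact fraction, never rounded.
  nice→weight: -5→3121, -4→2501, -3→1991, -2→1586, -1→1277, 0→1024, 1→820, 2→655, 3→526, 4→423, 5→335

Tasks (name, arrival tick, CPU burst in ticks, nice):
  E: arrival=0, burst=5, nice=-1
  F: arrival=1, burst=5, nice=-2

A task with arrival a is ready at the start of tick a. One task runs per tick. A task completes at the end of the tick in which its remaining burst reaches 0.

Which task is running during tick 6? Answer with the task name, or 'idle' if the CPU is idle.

running at tick 6 = E

t=0: vr[E=0] → run E
t=1: vr[E=1024/1277 F=1024/1277] → run E
t=2: vr[E=2048/1277 F=1024/1277] → run F
t=3: vr[E=2048/1277 F=1465856/1012661] → run F
t=4: vr[E=2048/1277 F=2119680/1012661] → run E
t=5: vr[E=3072/1277 F=2119680/1012661] → run F
t=6: vr[E=3072/1277 F=2773504/1012661] → run E
t=7: vr[E=4096/1277 F=2773504/1012661] → run F
t=8: vr[E=4096/1277 F=3427328/1012661] → run E
t=9: vr[F=3427328/1012661] → run F
t=10: (idle)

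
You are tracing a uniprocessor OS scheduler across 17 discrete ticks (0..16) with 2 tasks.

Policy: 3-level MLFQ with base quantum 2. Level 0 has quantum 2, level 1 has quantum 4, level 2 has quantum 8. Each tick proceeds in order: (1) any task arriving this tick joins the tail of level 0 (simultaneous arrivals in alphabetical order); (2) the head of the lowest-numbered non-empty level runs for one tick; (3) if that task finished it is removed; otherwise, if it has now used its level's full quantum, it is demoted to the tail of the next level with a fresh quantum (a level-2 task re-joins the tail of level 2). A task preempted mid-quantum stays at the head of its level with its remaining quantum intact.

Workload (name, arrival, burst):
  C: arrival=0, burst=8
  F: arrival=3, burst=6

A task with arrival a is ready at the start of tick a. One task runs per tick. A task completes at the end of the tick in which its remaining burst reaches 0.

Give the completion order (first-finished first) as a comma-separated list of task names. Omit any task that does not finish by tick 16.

t=0: L0/L1/L2 = C/-/- → run C
t=1: L0/L1/L2 = C/-/- → run C
t=2: L0/L1/L2 = -/C/- → run C
t=3: L0/L1/L2 = F/C/- → run F
t=4: L0/L1/L2 = F/C/- → run F
t=5: L0/L1/L2 = -/CF/- → run C
t=6: L0/L1/L2 = -/CF/- → run C
t=7: L0/L1/L2 = -/CF/- → run C
t=8: L0/L1/L2 = -/F/C → run F
t=9: L0/L1/L2 = -/F/C → run F
t=10: L0/L1/L2 = -/F/C → run F
t=11: L0/L1/L2 = -/F/C → run F
t=12: L0/L1/L2 = -/-/C → run C
t=13: L0/L1/L2 = -/-/C → run C
t=14: (idle)
t=15: (idle)
t=16: (idle)

completion order = F, C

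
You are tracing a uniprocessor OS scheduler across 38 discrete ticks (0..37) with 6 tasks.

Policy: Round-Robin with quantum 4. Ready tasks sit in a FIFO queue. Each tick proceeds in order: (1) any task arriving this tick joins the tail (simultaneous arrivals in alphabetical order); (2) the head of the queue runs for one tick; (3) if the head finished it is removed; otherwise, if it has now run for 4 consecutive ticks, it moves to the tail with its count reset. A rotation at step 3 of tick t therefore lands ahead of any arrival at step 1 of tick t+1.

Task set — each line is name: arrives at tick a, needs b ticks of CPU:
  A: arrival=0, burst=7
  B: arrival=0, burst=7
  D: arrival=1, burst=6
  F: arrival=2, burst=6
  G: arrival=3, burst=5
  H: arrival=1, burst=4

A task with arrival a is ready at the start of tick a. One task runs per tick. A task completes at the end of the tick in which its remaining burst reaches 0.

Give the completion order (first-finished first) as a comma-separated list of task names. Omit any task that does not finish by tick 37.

t=0: queue=[A,B] q_used=0 → run A
t=1: queue=[A,B,D,H] q_used=1 → run A
t=2: queue=[A,B,D,H,F] q_used=2 → run A
t=3: queue=[A,B,D,H,F,G] q_used=3 → run A
t=4: queue=[B,D,H,F,G,A] q_used=0 → run B
t=5: queue=[B,D,H,F,G,A] q_used=1 → run B
t=6: queue=[B,D,H,F,G,A] q_used=2 → run B
t=7: queue=[B,D,H,F,G,A] q_used=3 → run B
t=8: queue=[D,H,F,G,A,B] q_used=0 → run D
t=9: queue=[D,H,F,G,A,B] q_used=1 → run D
t=10: queue=[D,H,F,G,A,B] q_used=2 → run D
t=11: queue=[D,H,F,G,A,B] q_used=3 → run D
t=12: queue=[H,F,G,A,B,D] q_used=0 → run H
t=13: queue=[H,F,G,A,B,D] q_used=1 → run H
t=14: queue=[H,F,G,A,B,D] q_used=2 → run H
t=15: queue=[H,F,G,A,B,D] q_used=3 → run H
t=16: queue=[F,G,A,B,D] q_used=0 → run F
t=17: queue=[F,G,A,B,D] q_used=1 → run F
t=18: queue=[F,G,A,B,D] q_used=2 → run F
t=19: queue=[F,G,A,B,D] q_used=3 → run F
t=20: queue=[G,A,B,D,F] q_used=0 → run G
t=21: queue=[G,A,B,D,F] q_used=1 → run G
t=22: queue=[G,A,B,D,F] q_used=2 → run G
t=23: queue=[G,A,B,D,F] q_used=3 → run G
t=24: queue=[A,B,D,F,G] q_used=0 → run A
t=25: queue=[A,B,D,F,G] q_used=1 → run A
t=26: queue=[A,B,D,F,G] q_used=2 → run A
t=27: queue=[B,D,F,G] q_used=0 → run B
t=28: queue=[B,D,F,G] q_used=1 → run B
t=29: queue=[B,D,F,G] q_used=2 → run B
t=30: queue=[D,F,G] q_used=0 → run D
t=31: queue=[D,F,G] q_used=1 → run D
t=32: queue=[F,G] q_used=0 → run F
t=33: queue=[F,G] q_used=1 → run F
t=34: queue=[G] q_used=0 → run G
t=35: (idle)
t=36: (idle)
t=37: (idle)

completion order = H, A, B, D, F, G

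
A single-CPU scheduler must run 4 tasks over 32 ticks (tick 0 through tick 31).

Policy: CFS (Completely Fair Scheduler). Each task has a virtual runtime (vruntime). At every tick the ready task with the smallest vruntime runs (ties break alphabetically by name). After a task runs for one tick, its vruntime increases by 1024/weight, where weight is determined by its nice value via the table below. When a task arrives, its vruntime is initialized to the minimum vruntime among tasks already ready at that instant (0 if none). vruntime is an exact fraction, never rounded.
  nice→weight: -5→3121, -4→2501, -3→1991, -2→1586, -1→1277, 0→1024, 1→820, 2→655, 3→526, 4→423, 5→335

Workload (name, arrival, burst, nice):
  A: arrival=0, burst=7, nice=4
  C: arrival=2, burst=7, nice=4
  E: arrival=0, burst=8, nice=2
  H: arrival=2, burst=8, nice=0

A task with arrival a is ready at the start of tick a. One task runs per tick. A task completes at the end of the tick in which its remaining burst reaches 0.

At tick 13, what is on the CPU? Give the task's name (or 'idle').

running at tick 13 = H

t=0: vr[A=0 E=0] → run A
t=1: vr[A=1024/423 E=0] → run E
t=2: vr[A=1024/423 C=1024/655 E=1024/655 H=1024/655] → run C
t=3: vr[A=1024/423 C=1103872/277065 E=1024/655 H=1024/655] → run E
t=4: vr[A=1024/423 C=1103872/277065 E=2048/655 H=1024/655] → run H
t=5: vr[A=1024/423 C=1103872/277065 E=2048/655 H=1679/655] → run A
t=6: vr[A=2048/423 C=1103872/277065 E=2048/655 H=1679/655] → run H
t=7: vr[A=2048/423 C=1103872/277065 E=2048/655 H=2334/655] → run E
t=8: vr[A=2048/423 C=1103872/277065 E=3072/655 H=2334/655] → run H
t=9: vr[A=2048/423 C=1103872/277065 E=3072/655 H=2989/655] → run C
t=10: vr[A=2048/423 C=1774592/277065 E=3072/655 H=2989/655] → run H
t=11: vr[A=2048/423 C=1774592/277065 E=3072/655 H=3644/655] → run E
t=12: vr[A=2048/423 C=1774592/277065 E=4096/655 H=3644/655] → run A
t=13: vr[A=1024/141 C=1774592/277065 E=4096/655 H=3644/655] → run H
t=14: vr[A=1024/141 C=1774592/277065 E=4096/655 H=4299/655] → run E
t=15: vr[A=1024/141 C=1774592/277065 E=1024/131 H=4299/655] → run C
t=16: vr[A=1024/141 C=815104/92355 E=1024/131 H=4299/655] → run H
t=17: vr[A=1024/141 C=815104/92355 E=1024/131 H=4954/655] → run A
t=18: vr[A=4096/423 C=815104/92355 E=1024/131 H=4954/655] → run H
t=19: vr[A=4096/423 C=815104/92355 E=1024/131 H=5609/655] → run E
t=20: vr[A=4096/423 C=815104/92355 E=6144/655 H=5609/655] → run H
t=21: vr[A=4096/423 C=815104/92355 E=6144/655] → run C
t=22: vr[A=4096/423 C=3116032/277065 E=6144/655] → run E
t=23: vr[A=4096/423 C=3116032/277065 E=7168/655] → run A
t=24: vr[A=5120/423 C=3116032/277065 E=7168/655] → run E
t=25: vr[A=5120/423 C=3116032/277065] → run C
t=26: vr[A=5120/423 C=3786752/277065] → run A
t=27: vr[A=2048/141 C=3786752/277065] → run C
t=28: vr[A=2048/141 C=1485824/92355] → run A
t=29: vr[C=1485824/92355] → run C
t=30: (idle)
t=31: (idle)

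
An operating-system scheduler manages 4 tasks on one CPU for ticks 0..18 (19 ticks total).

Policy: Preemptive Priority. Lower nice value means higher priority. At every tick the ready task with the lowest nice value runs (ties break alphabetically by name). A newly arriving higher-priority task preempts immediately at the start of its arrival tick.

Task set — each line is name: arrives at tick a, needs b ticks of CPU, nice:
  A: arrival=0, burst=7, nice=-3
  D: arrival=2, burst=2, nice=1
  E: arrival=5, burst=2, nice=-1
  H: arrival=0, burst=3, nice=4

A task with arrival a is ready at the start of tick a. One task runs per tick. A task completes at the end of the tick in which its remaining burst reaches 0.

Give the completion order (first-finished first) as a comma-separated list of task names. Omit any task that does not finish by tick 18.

completion order = A, E, D, H

t=0: ready={A,H} → run A
t=1: ready={A,H} → run A
t=2: ready={A,D,H} → run A
t=3: ready={A,D,H} → run A
t=4: ready={A,D,H} → run A
t=5: ready={A,D,E,H} → run A
t=6: ready={A,D,E,H} → run A
t=7: ready={D,E,H} → run E
t=8: ready={D,E,H} → run E
t=9: ready={D,H} → run D
t=10: ready={D,H} → run D
t=11: ready={H} → run H
t=12: ready={H} → run H
t=13: ready={H} → run H
t=14: (idle)
t=15: (idle)
t=16: (idle)
t=17: (idle)
t=18: (idle)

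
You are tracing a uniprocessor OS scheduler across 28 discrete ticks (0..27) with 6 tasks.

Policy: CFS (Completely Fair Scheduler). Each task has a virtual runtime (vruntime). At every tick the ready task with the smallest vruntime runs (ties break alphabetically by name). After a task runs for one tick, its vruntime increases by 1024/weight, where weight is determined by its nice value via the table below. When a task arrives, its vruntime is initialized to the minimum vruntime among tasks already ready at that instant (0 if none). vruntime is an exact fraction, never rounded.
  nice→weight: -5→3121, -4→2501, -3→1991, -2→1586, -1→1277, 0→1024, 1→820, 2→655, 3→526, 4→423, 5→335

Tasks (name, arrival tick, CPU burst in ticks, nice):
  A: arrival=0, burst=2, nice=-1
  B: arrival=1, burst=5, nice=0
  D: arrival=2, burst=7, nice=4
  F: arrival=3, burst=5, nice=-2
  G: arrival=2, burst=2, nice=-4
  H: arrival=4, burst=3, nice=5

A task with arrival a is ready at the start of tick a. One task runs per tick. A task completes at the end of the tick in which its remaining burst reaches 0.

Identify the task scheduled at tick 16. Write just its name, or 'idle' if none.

running at tick 16 = H

t=0: vr[A=0] → run A
t=1: vr[A=1024/1277 B=1024/1277] → run A
t=2: vr[B=1024/1277 D=1024/1277 G=1024/1277] → run B
t=3: vr[B=2301/1277 D=1024/1277 F=1024/1277 G=1024/1277] → run D
t=4: vr[B=2301/1277 D=1740800/540171 F=1024/1277 G=1024/1277 H=1024/1277] → run F
t=5: vr[B=2301/1277 D=1740800/540171 F=1465856/1012661 G=1024/1277 H=1024/1277] → run G
t=6: vr[B=2301/1277 D=1740800/540171 F=1465856/1012661 G=3868672/3193777 H=1024/1277] → run H
t=7: vr[B=2301/1277 D=1740800/540171 F=1465856/1012661 G=3868672/3193777 H=1650688/427795] → run G
t=8: vr[B=2301/1277 D=1740800/540171 F=1465856/1012661 H=1650688/427795] → run F
t=9: vr[B=2301/1277 D=1740800/540171 F=2119680/1012661 H=1650688/427795] → run B
t=10: vr[B=3578/1277 D=1740800/540171 F=2119680/1012661 H=1650688/427795] → run F
t=11: vr[B=3578/1277 D=1740800/540171 F=2773504/1012661 H=1650688/427795] → run F
t=12: vr[B=3578/1277 D=1740800/540171 F=3427328/1012661 H=1650688/427795] → run B
t=13: vr[B=4855/1277 D=1740800/540171 F=3427328/1012661 H=1650688/427795] → run D
t=14: vr[B=4855/1277 D=3048448/540171 F=3427328/1012661 H=1650688/427795] → run F
t=15: vr[B=4855/1277 D=3048448/540171 H=1650688/427795] → run B
t=16: vr[B=6132/1277 D=3048448/540171 H=1650688/427795] → run H
t=17: vr[B=6132/1277 D=3048448/540171 H=2958336/427795] → run B
t=18: vr[D=3048448/540171 H=2958336/427795] → run D
t=19: vr[D=1452032/180057 H=2958336/427795] → run H
t=20: vr[D=1452032/180057] → run D
t=21: vr[D=5663744/540171] → run D
t=22: vr[D=6971392/540171] → run D
t=23: vr[D=2759680/180057] → run D
t=24: (idle)
t=25: (idle)
t=26: (idle)
t=27: (idle)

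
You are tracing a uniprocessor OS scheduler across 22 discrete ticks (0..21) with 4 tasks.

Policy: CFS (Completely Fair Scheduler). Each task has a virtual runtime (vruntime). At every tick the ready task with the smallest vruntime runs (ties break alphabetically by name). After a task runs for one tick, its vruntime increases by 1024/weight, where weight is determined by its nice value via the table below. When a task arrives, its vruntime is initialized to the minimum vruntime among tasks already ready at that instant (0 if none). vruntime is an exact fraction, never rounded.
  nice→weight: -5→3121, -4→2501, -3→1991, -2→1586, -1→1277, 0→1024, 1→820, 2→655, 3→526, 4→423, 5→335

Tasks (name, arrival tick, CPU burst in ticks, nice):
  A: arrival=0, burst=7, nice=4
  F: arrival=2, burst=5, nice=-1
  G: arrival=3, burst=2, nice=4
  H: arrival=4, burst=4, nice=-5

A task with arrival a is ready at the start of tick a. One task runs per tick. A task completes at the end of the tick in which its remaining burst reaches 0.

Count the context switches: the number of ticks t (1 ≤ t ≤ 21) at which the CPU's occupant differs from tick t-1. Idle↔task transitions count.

context switches = 11

t=0: vr[A=0] → run A
t=1: vr[A=1024/423] → run A
t=2: vr[A=2048/423 F=2048/423] → run A
t=3: vr[A=1024/141 F=2048/423 G=2048/423] → run F
t=4: vr[A=1024/141 F=3048448/540171 G=2048/423 H=2048/423] → run G
t=5: vr[A=1024/141 F=3048448/540171 G=1024/141 H=2048/423] → run H
t=6: vr[A=1024/141 F=3048448/540171 G=1024/141 H=6824960/1320183] → run H
t=7: vr[A=1024/141 F=3048448/540171 G=1024/141 H=7258112/1320183] → run H
t=8: vr[A=1024/141 F=3048448/540171 G=1024/141 H=7691264/1320183] → run F
t=9: vr[A=1024/141 F=3481600/540171 G=1024/141 H=7691264/1320183] → run H
t=10: vr[A=1024/141 F=3481600/540171 G=1024/141] → run F
t=11: vr[A=1024/141 F=3914752/540171 G=1024/141] → run F
t=12: vr[A=1024/141 F=4347904/540171 G=1024/141] → run A
t=13: vr[A=4096/423 F=4347904/540171 G=1024/141] → run G
t=14: vr[A=4096/423 F=4347904/540171] → run F
t=15: vr[A=4096/423] → run A
t=16: vr[A=5120/423] → run A
t=17: vr[A=2048/141] → run A
t=18: (idle)
t=19: (idle)
t=20: (idle)
t=21: (idle)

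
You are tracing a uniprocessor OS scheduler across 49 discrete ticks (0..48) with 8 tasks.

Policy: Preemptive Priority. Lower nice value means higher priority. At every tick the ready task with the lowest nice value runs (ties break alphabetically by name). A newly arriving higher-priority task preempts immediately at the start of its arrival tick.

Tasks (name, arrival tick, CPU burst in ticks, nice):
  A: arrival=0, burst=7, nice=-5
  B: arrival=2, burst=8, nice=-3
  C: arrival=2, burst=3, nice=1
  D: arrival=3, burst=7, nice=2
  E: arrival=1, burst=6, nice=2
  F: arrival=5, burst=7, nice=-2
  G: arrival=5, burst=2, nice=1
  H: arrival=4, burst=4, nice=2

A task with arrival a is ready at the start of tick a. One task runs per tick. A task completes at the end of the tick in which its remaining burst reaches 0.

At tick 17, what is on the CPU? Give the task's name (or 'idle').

t=0: ready={A} → run A
t=1: ready={A,E} → run A
t=2: ready={A,B,C,E} → run A
t=3: ready={A,B,C,D,E} → run A
t=4: ready={A,B,C,D,E,H} → run A
t=5: ready={A,B,C,D,E,F,G,H} → run A
t=6: ready={A,B,C,D,E,F,G,H} → run A
t=7: ready={B,C,D,E,F,G,H} → run B
t=8: ready={B,C,D,E,F,G,H} → run B
t=9: ready={B,C,D,E,F,G,H} → run B
t=10: ready={B,C,D,E,F,G,H} → run B
t=11: ready={B,C,D,E,F,G,H} → run B
t=12: ready={B,C,D,E,F,G,H} → run B
t=13: ready={B,C,D,E,F,G,H} → run B
t=14: ready={B,C,D,E,F,G,H} → run B
t=15: ready={C,D,E,F,G,H} → run F
t=16: ready={C,D,E,F,G,H} → run F
t=17: ready={C,D,E,F,G,H} → run F
t=18: ready={C,D,E,F,G,H} → run F
t=19: ready={C,D,E,F,G,H} → run F
t=20: ready={C,D,E,F,G,H} → run F
t=21: ready={C,D,E,F,G,H} → run F
t=22: ready={C,D,E,G,H} → run C
t=23: ready={C,D,E,G,H} → run C
t=24: ready={C,D,E,G,H} → run C
t=25: ready={D,E,G,H} → run G
t=26: ready={D,E,G,H} → run G
t=27: ready={D,E,H} → run D
t=28: ready={D,E,H} → run D
t=29: ready={D,E,H} → run D
t=30: ready={D,E,H} → run D
t=31: ready={D,E,H} → run D
t=32: ready={D,E,H} → run D
t=33: ready={D,E,H} → run D
t=34: ready={E,H} → run E
t=35: ready={E,H} → run E
t=36: ready={E,H} → run E
t=37: ready={E,H} → run E
t=38: ready={E,H} → run E
t=39: ready={E,H} → run E
t=40: ready={H} → run H
t=41: ready={H} → run H
t=42: ready={H} → run H
t=43: ready={H} → run H
t=44: (idle)
t=45: (idle)
t=46: (idle)
t=47: (idle)
t=48: (idle)

running at tick 17 = F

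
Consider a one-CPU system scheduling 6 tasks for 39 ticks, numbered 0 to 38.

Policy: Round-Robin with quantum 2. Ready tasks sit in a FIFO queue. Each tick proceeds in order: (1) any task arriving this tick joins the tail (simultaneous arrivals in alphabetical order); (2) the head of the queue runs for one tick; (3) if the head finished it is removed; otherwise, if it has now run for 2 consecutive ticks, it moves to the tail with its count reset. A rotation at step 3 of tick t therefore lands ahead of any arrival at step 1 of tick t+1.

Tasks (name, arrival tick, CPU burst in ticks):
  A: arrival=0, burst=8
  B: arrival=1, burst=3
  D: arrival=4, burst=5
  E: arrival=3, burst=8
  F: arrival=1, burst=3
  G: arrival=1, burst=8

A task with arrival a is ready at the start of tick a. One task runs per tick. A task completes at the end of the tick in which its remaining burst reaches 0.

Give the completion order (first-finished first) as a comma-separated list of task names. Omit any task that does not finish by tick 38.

t=0: queue=[A] q_used=0 → run A
t=1: queue=[A,B,F,G] q_used=1 → run A
t=2: queue=[B,F,G,A] q_used=0 → run B
t=3: queue=[B,F,G,A,E] q_used=1 → run B
t=4: queue=[F,G,A,E,B,D] q_used=0 → run F
t=5: queue=[F,G,A,E,B,D] q_used=1 → run F
t=6: queue=[G,A,E,B,D,F] q_used=0 → run G
t=7: queue=[G,A,E,B,D,F] q_used=1 → run G
t=8: queue=[A,E,B,D,F,G] q_used=0 → run A
t=9: queue=[A,E,B,D,F,G] q_used=1 → run A
t=10: queue=[E,B,D,F,G,A] q_used=0 → run E
t=11: queue=[E,B,D,F,G,A] q_used=1 → run E
t=12: queue=[B,D,F,G,A,E] q_used=0 → run B
t=13: queue=[D,F,G,A,E] q_used=0 → run D
t=14: queue=[D,F,G,A,E] q_used=1 → run D
t=15: queue=[F,G,A,E,D] q_used=0 → run F
t=16: queue=[G,A,E,D] q_used=0 → run G
t=17: queue=[G,A,E,D] q_used=1 → run G
t=18: queue=[A,E,D,G] q_used=0 → run A
t=19: queue=[A,E,D,G] q_used=1 → run A
t=20: queue=[E,D,G,A] q_used=0 → run E
t=21: queue=[E,D,G,A] q_used=1 → run E
t=22: queue=[D,G,A,E] q_used=0 → run D
t=23: queue=[D,G,A,E] q_used=1 → run D
t=24: queue=[G,A,E,D] q_used=0 → run G
t=25: queue=[G,A,E,D] q_used=1 → run G
t=26: queue=[A,E,D,G] q_used=0 → run A
t=27: queue=[A,E,D,G] q_used=1 → run A
t=28: queue=[E,D,G] q_used=0 → run E
t=29: queue=[E,D,G] q_used=1 → run E
t=30: queue=[D,G,E] q_used=0 → run D
t=31: queue=[G,E] q_used=0 → run G
t=32: queue=[G,E] q_used=1 → run G
t=33: queue=[E] q_used=0 → run E
t=34: queue=[E] q_used=1 → run E
t=35: (idle)
t=36: (idle)
t=37: (idle)
t=38: (idle)

completion order = B, F, A, D, G, E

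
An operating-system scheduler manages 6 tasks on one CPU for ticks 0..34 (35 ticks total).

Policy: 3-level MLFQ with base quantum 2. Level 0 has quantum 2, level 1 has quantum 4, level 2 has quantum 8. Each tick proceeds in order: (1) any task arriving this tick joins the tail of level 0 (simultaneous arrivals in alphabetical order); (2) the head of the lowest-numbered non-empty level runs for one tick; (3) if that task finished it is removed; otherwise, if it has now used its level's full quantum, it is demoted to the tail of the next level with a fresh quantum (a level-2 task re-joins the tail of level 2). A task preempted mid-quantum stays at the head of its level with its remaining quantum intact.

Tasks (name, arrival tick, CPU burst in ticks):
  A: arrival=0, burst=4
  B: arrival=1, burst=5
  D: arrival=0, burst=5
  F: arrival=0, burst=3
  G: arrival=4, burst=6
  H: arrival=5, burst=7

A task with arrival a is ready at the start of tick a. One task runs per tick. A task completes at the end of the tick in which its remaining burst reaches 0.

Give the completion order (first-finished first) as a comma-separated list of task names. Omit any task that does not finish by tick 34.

t=0: L0/L1/L2 = ADF/-/- → run A
t=1: L0/L1/L2 = ADFB/-/- → run A
t=2: L0/L1/L2 = DFB/A/- → run D
t=3: L0/L1/L2 = DFB/A/- → run D
t=4: L0/L1/L2 = FBG/AD/- → run F
t=5: L0/L1/L2 = FBGH/AD/- → run F
t=6: L0/L1/L2 = BGH/ADF/- → run B
t=7: L0/L1/L2 = BGH/ADF/- → run B
t=8: L0/L1/L2 = GH/ADFB/- → run G
t=9: L0/L1/L2 = GH/ADFB/- → run G
t=10: L0/L1/L2 = H/ADFBG/- → run H
t=11: L0/L1/L2 = H/ADFBG/- → run H
t=12: L0/L1/L2 = -/ADFBGH/- → run A
t=13: L0/L1/L2 = -/ADFBGH/- → run A
t=14: L0/L1/L2 = -/DFBGH/- → run D
t=15: L0/L1/L2 = -/DFBGH/- → run D
t=16: L0/L1/L2 = -/DFBGH/- → run D
t=17: L0/L1/L2 = -/FBGH/- → run F
t=18: L0/L1/L2 = -/BGH/- → run B
t=19: L0/L1/L2 = -/BGH/- → run B
t=20: L0/L1/L2 = -/BGH/- → run B
t=21: L0/L1/L2 = -/GH/- → run G
t=22: L0/L1/L2 = -/GH/- → run G
t=23: L0/L1/L2 = -/GH/- → run G
t=24: L0/L1/L2 = -/GH/- → run G
t=25: L0/L1/L2 = -/H/- → run H
t=26: L0/L1/L2 = -/H/- → run H
t=27: L0/L1/L2 = -/H/- → run H
t=28: L0/L1/L2 = -/H/- → run H
t=29: L0/L1/L2 = -/-/H → run H
t=30: (idle)
t=31: (idle)
t=32: (idle)
t=33: (idle)
t=34: (idle)

completion order = A, D, F, B, G, H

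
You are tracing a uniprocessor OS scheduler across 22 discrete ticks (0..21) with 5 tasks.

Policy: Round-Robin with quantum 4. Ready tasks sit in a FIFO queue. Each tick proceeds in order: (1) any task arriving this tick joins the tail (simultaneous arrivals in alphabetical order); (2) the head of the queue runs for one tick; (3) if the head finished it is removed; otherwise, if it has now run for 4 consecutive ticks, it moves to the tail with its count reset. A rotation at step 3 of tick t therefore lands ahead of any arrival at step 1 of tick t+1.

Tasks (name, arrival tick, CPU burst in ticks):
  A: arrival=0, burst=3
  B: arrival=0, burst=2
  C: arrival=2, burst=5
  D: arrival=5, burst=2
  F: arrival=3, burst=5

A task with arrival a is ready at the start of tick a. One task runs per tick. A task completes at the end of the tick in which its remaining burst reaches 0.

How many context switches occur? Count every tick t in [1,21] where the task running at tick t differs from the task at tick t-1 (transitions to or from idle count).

t=0: queue=[A,B] q_used=0 → run A
t=1: queue=[A,B] q_used=1 → run A
t=2: queue=[A,B,C] q_used=2 → run A
t=3: queue=[B,C,F] q_used=0 → run B
t=4: queue=[B,C,F] q_used=1 → run B
t=5: queue=[C,F,D] q_used=0 → run C
t=6: queue=[C,F,D] q_used=1 → run C
t=7: queue=[C,F,D] q_used=2 → run C
t=8: queue=[C,F,D] q_used=3 → run C
t=9: queue=[F,D,C] q_used=0 → run F
t=10: queue=[F,D,C] q_used=1 → run F
t=11: queue=[F,D,C] q_used=2 → run F
t=12: queue=[F,D,C] q_used=3 → run F
t=13: queue=[D,C,F] q_used=0 → run D
t=14: queue=[D,C,F] q_used=1 → run D
t=15: queue=[C,F] q_used=0 → run C
t=16: queue=[F] q_used=0 → run F
t=17: (idle)
t=18: (idle)
t=19: (idle)
t=20: (idle)
t=21: (idle)

context switches = 7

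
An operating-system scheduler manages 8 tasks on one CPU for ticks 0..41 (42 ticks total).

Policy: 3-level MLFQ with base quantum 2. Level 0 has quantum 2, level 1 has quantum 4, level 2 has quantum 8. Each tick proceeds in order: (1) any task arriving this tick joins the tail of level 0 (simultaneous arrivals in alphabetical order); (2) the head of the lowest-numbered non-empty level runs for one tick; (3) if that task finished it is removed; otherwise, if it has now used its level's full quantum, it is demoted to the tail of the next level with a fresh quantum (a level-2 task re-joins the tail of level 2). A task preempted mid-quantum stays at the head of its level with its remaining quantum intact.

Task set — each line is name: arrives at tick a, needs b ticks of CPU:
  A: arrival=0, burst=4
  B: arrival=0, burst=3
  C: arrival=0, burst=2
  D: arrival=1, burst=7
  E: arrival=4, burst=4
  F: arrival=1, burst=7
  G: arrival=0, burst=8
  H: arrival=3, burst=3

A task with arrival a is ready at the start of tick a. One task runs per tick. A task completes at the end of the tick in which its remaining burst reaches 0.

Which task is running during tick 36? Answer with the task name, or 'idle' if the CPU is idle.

running at tick 36 = D

t=0: L0/L1/L2 = ABCG/-/- → run A
t=1: L0/L1/L2 = ABCGDF/-/- → run A
t=2: L0/L1/L2 = BCGDF/A/- → run B
t=3: L0/L1/L2 = BCGDFH/A/- → run B
t=4: L0/L1/L2 = CGDFHE/AB/- → run C
t=5: L0/L1/L2 = CGDFHE/AB/- → run C
t=6: L0/L1/L2 = GDFHE/AB/- → run G
t=7: L0/L1/L2 = GDFHE/AB/- → run G
t=8: L0/L1/L2 = DFHE/ABG/- → run D
t=9: L0/L1/L2 = DFHE/ABG/- → run D
t=10: L0/L1/L2 = FHE/ABGD/- → run F
t=11: L0/L1/L2 = FHE/ABGD/- → run F
t=12: L0/L1/L2 = HE/ABGDF/- → run H
t=13: L0/L1/L2 = HE/ABGDF/- → run H
t=14: L0/L1/L2 = E/ABGDFH/- → run E
t=15: L0/L1/L2 = E/ABGDFH/- → run E
t=16: L0/L1/L2 = -/ABGDFHE/- → run A
t=17: L0/L1/L2 = -/ABGDFHE/- → run A
t=18: L0/L1/L2 = -/BGDFHE/- → run B
t=19: L0/L1/L2 = -/GDFHE/- → run G
t=20: L0/L1/L2 = -/GDFHE/- → run G
t=21: L0/L1/L2 = -/GDFHE/- → run G
t=22: L0/L1/L2 = -/GDFHE/- → run G
t=23: L0/L1/L2 = -/DFHE/G → run D
t=24: L0/L1/L2 = -/DFHE/G → run D
t=25: L0/L1/L2 = -/DFHE/G → run D
t=26: L0/L1/L2 = -/DFHE/G → run D
t=27: L0/L1/L2 = -/FHE/GD → run F
t=28: L0/L1/L2 = -/FHE/GD → run F
t=29: L0/L1/L2 = -/FHE/GD → run F
t=30: L0/L1/L2 = -/FHE/GD → run F
t=31: L0/L1/L2 = -/HE/GDF → run H
t=32: L0/L1/L2 = -/E/GDF → run E
t=33: L0/L1/L2 = -/E/GDF → run E
t=34: L0/L1/L2 = -/-/GDF → run G
t=35: L0/L1/L2 = -/-/GDF → run G
t=36: L0/L1/L2 = -/-/DF → run D
t=37: L0/L1/L2 = -/-/F → run F
t=38: (idle)
t=39: (idle)
t=40: (idle)
t=41: (idle)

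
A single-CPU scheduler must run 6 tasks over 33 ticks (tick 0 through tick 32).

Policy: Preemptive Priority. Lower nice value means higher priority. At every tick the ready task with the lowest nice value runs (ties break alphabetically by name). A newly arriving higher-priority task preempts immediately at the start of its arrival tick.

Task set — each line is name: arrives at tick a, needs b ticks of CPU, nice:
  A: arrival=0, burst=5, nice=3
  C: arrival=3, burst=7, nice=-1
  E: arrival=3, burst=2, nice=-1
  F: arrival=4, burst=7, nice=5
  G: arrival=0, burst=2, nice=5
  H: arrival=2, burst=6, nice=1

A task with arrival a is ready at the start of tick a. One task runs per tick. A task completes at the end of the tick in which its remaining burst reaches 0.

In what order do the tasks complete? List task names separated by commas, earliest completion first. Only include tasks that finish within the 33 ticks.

t=0: ready={A,G} → run A
t=1: ready={A,G} → run A
t=2: ready={A,G,H} → run H
t=3: ready={A,C,E,G,H} → run C
t=4: ready={A,C,E,F,G,H} → run C
t=5: ready={A,C,E,F,G,H} → run C
t=6: ready={A,C,E,F,G,H} → run C
t=7: ready={A,C,E,F,G,H} → run C
t=8: ready={A,C,E,F,G,H} → run C
t=9: ready={A,C,E,F,G,H} → run C
t=10: ready={A,E,F,G,H} → run E
t=11: ready={A,E,F,G,H} → run E
t=12: ready={A,F,G,H} → run H
t=13: ready={A,F,G,H} → run H
t=14: ready={A,F,G,H} → run H
t=15: ready={A,F,G,H} → run H
t=16: ready={A,F,G,H} → run H
t=17: ready={A,F,G} → run A
t=18: ready={A,F,G} → run A
t=19: ready={A,F,G} → run A
t=20: ready={F,G} → run F
t=21: ready={F,G} → run F
t=22: ready={F,G} → run F
t=23: ready={F,G} → run F
t=24: ready={F,G} → run F
t=25: ready={F,G} → run F
t=26: ready={F,G} → run F
t=27: ready={G} → run G
t=28: ready={G} → run G
t=29: (idle)
t=30: (idle)
t=31: (idle)
t=32: (idle)

completion order = C, E, H, A, F, G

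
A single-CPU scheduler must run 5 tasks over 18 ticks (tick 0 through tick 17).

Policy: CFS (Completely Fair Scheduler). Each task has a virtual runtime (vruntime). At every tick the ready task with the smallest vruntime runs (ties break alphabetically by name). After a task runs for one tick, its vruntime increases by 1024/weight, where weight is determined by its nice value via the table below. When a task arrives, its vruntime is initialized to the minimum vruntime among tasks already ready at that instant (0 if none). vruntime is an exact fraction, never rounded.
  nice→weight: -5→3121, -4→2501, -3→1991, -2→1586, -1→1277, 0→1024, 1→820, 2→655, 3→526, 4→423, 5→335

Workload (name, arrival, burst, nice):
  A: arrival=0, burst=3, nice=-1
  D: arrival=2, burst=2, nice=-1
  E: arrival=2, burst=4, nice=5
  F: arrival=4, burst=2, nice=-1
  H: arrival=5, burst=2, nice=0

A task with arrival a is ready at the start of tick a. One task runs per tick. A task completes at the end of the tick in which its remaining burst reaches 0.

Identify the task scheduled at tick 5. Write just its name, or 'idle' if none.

running at tick 5 = F

t=0: vr[A=0] → run A
t=1: vr[A=1024/1277] → run A
t=2: vr[A=2048/1277 D=2048/1277 E=2048/1277] → run A
t=3: vr[D=2048/1277 E=2048/1277] → run D
t=4: vr[D=3072/1277 E=2048/1277 F=2048/1277] → run E
t=5: vr[D=3072/1277 E=1993728/427795 F=2048/1277 H=2048/1277] → run F
t=6: vr[D=3072/1277 E=1993728/427795 F=3072/1277 H=2048/1277] → run H
t=7: vr[D=3072/1277 E=1993728/427795 F=3072/1277 H=3325/1277] → run D
t=8: vr[E=1993728/427795 F=3072/1277 H=3325/1277] → run F
t=9: vr[E=1993728/427795 H=3325/1277] → run H
t=10: vr[E=1993728/427795] → run E
t=11: vr[E=3301376/427795] → run E
t=12: vr[E=4609024/427795] → run E
t=13: (idle)
t=14: (idle)
t=15: (idle)
t=16: (idle)
t=17: (idle)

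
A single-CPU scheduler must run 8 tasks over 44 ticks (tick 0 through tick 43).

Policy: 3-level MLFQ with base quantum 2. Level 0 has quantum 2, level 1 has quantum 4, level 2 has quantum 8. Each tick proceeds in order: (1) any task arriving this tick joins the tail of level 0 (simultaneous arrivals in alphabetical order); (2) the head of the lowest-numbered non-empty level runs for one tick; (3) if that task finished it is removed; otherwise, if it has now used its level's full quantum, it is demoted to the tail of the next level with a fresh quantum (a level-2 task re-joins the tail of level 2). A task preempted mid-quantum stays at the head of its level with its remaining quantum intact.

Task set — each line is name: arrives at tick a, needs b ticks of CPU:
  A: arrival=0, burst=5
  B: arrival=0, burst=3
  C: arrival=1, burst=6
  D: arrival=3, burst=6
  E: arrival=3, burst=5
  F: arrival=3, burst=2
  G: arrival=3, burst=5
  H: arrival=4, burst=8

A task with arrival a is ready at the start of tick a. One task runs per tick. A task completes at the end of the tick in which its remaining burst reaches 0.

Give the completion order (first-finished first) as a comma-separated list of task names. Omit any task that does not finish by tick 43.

t=0: L0/L1/L2 = AB/-/- → run A
t=1: L0/L1/L2 = ABC/-/- → run A
t=2: L0/L1/L2 = BC/A/- → run B
t=3: L0/L1/L2 = BCDEFG/A/- → run B
t=4: L0/L1/L2 = CDEFGH/AB/- → run C
t=5: L0/L1/L2 = CDEFGH/AB/- → run C
t=6: L0/L1/L2 = DEFGH/ABC/- → run D
t=7: L0/L1/L2 = DEFGH/ABC/- → run D
t=8: L0/L1/L2 = EFGH/ABCD/- → run E
t=9: L0/L1/L2 = EFGH/ABCD/- → run E
t=10: L0/L1/L2 = FGH/ABCDE/- → run F
t=11: L0/L1/L2 = FGH/ABCDE/- → run F
t=12: L0/L1/L2 = GH/ABCDE/- → run G
t=13: L0/L1/L2 = GH/ABCDE/- → run G
t=14: L0/L1/L2 = H/ABCDEG/- → run H
t=15: L0/L1/L2 = H/ABCDEG/- → run H
t=16: L0/L1/L2 = -/ABCDEGH/- → run A
t=17: L0/L1/L2 = -/ABCDEGH/- → run A
t=18: L0/L1/L2 = -/ABCDEGH/- → run A
t=19: L0/L1/L2 = -/BCDEGH/- → run B
t=20: L0/L1/L2 = -/CDEGH/- → run C
t=21: L0/L1/L2 = -/CDEGH/- → run C
t=22: L0/L1/L2 = -/CDEGH/- → run C
t=23: L0/L1/L2 = -/CDEGH/- → run C
t=24: L0/L1/L2 = -/DEGH/- → run D
t=25: L0/L1/L2 = -/DEGH/- → run D
t=26: L0/L1/L2 = -/DEGH/- → run D
t=27: L0/L1/L2 = -/DEGH/- → run D
t=28: L0/L1/L2 = -/EGH/- → run E
t=29: L0/L1/L2 = -/EGH/- → run E
t=30: L0/L1/L2 = -/EGH/- → run E
t=31: L0/L1/L2 = -/GH/- → run G
t=32: L0/L1/L2 = -/GH/- → run G
t=33: L0/L1/L2 = -/GH/- → run G
t=34: L0/L1/L2 = -/H/- → run H
t=35: L0/L1/L2 = -/H/- → run H
t=36: L0/L1/L2 = -/H/- → run H
t=37: L0/L1/L2 = -/H/- → run H
t=38: L0/L1/L2 = -/-/H → run H
t=39: L0/L1/L2 = -/-/H → run H
t=40: (idle)
t=41: (idle)
t=42: (idle)
t=43: (idle)

completion order = F, A, B, C, D, E, G, H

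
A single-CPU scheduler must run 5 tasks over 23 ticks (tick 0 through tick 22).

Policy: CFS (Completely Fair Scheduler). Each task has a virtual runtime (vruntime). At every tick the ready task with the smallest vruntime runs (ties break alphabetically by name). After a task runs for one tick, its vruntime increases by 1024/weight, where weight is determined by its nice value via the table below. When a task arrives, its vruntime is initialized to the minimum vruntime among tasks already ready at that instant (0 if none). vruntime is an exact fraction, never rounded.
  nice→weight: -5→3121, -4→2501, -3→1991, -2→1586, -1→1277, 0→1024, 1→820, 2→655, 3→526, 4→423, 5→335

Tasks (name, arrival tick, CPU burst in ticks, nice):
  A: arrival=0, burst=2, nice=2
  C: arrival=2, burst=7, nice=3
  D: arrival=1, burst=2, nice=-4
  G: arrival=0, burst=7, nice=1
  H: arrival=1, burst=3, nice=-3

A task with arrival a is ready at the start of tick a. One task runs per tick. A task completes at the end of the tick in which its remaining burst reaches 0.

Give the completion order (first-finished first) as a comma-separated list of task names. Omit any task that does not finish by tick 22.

t=0: vr[A=0 G=0] → run A
t=1: vr[A=1024/655 D=0 G=0 H=0] → run D
t=2: vr[A=1024/655 C=0 D=1024/2501 G=0 H=0] → run C
t=3: vr[A=1024/655 C=512/263 D=1024/2501 G=0 H=0] → run G
t=4: vr[A=1024/655 C=512/263 D=1024/2501 G=256/205 H=0] → run H
t=5: vr[A=1024/655 C=512/263 D=1024/2501 G=256/205 H=1024/1991] → run D
t=6: vr[A=1024/655 C=512/263 G=256/205 H=1024/1991] → run H
t=7: vr[A=1024/655 C=512/263 G=256/205 H=2048/1991] → run H
t=8: vr[A=1024/655 C=512/263 G=256/205] → run G
t=9: vr[A=1024/655 C=512/263 G=512/205] → run A
t=10: vr[C=512/263 G=512/205] → run C
t=11: vr[C=1024/263 G=512/205] → run G
t=12: vr[C=1024/263 G=768/205] → run G
t=13: vr[C=1024/263 G=1024/205] → run C
t=14: vr[C=1536/263 G=1024/205] → run G
t=15: vr[C=1536/263 G=256/41] → run C
t=16: vr[C=2048/263 G=256/41] → run G
t=17: vr[C=2048/263 G=1536/205] → run G
t=18: vr[C=2048/263] → run C
t=19: vr[C=2560/263] → run C
t=20: vr[C=3072/263] → run C
t=21: (idle)
t=22: (idle)

completion order = D, H, A, G, C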